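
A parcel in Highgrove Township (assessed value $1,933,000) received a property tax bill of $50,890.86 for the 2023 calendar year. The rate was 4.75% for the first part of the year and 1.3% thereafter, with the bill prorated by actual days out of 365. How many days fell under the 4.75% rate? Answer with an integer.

141 days

Let d = days at the first rate; then 365 − d days at the second rate.
$1,933,000 × [4.75%·d + 1.3%·(365−d)] / 365 = $50,890.86
Solving gives d = 141, so the new rate took effect on 22 May 2023.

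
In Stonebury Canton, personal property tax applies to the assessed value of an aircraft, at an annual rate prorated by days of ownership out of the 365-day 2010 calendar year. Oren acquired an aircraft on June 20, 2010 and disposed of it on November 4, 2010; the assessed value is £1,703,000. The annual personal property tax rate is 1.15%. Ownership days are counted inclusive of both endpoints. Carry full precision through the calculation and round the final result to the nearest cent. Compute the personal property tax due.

£7,404.55

Days held (June 20 – November 4, 2010): 138 out of 365
Tax = £1,703,000 × 1.15% × 138/365 = £7,404.5507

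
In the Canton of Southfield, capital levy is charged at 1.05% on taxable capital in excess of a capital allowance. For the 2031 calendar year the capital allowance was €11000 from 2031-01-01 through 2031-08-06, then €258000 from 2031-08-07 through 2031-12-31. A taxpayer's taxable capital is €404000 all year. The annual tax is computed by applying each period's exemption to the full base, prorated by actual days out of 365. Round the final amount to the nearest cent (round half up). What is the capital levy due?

€3081.99

2031-01-01 to 2031-08-06: 218 days, exemption €11000 → (€404000 − €11000) × 1.05% × 218/365 = €2464.5945
2031-08-07 to 2031-12-31: 147 days, exemption €258000 → (€404000 − €258000) × 1.05% × 147/365 = €617.4000
Total = €3081.9945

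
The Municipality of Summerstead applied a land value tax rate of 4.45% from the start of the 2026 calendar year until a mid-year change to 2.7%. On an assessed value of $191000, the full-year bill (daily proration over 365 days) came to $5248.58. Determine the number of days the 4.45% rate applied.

Let d = days at the first rate; then 365 − d days at the second rate.
$191000 × [4.45%·d + 2.7%·(365−d)] / 365 = $5248.58
Solving gives d = 10, so the new rate took effect on January 11, 2026.

10 days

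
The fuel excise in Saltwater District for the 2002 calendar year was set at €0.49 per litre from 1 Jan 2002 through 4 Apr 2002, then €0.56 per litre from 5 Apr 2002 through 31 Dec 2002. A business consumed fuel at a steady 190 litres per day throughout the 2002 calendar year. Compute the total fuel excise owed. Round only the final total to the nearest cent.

1 Jan – 4 Apr 2002: 94 days × 190 litres/day = 17,860 litres at €0.49/litre → €8751.40
5 Apr – 31 Dec 2002: 271 days × 190 litres/day = 51,490 litres at €0.56/litre → €28834.40

€37585.80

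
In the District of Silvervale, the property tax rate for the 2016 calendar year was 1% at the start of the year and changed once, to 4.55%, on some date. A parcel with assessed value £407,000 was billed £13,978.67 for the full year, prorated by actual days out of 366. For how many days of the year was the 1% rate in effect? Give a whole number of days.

Let d = days at the first rate; then 366 − d days at the second rate.
£407,000 × [1%·d + 4.55%·(366−d)] / 366 = £13,978.67
Solving gives d = 115, so the new rate took effect on 25 Apr 2016.

115 days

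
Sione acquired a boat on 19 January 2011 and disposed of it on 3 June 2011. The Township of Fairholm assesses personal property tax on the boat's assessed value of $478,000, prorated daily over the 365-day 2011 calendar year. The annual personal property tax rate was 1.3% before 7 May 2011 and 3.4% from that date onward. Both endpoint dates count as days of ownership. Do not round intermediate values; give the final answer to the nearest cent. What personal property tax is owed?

19 January – 6 May 2011: 108 days at 1.3% → $478,000 × 1.3% × 108/365 = $1,838.6630
7 May – 3 June 2011: 28 days at 3.4% → $478,000 × 3.4% × 28/365 = $1,246.7288
Total = $3,085.3918

$3,085.39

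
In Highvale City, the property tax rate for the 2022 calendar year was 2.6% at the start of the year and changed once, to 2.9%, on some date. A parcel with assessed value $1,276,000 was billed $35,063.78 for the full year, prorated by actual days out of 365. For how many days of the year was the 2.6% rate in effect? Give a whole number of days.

Let d = days at the first rate; then 365 − d days at the second rate.
$1,276,000 × [2.6%·d + 2.9%·(365−d)] / 365 = $35,063.78
Solving gives d = 185, so the new rate took effect on 5 Jul 2022.

185 days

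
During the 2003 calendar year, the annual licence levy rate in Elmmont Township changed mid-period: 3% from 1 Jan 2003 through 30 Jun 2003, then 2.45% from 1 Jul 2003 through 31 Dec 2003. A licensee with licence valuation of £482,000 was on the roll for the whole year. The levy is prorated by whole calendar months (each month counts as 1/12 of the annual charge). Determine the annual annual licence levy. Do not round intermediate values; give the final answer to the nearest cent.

1 Jan – 30 Jun 2003: 6 months at 3% → £482,000 × 3% × 6/12 = £7,230.0000
1 Jul – 31 Dec 2003: 6 months at 2.45% → £482,000 × 2.45% × 6/12 = £5,904.5000
Total = £13,134.5000

£13,134.50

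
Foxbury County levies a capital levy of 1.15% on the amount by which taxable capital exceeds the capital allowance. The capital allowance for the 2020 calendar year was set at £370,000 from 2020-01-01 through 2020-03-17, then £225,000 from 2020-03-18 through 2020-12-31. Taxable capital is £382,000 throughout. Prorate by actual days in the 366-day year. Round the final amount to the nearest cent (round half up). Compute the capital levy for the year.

£1,454.69

2020-01-01 to 2020-03-17: 77 days, exemption £370,000 → (£382,000 − £370,000) × 1.15% × 77/366 = £29.0328
2020-03-18 to 2020-12-31: 289 days, exemption £225,000 → (£382,000 − £225,000) × 1.15% × 289/366 = £1,425.6544
Total = £1,454.6872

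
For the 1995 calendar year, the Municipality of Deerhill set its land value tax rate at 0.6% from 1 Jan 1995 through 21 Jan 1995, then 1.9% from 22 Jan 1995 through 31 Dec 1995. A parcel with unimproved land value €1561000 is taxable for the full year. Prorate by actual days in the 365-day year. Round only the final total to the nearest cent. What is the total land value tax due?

€28491.46

1 Jan – 21 Jan 1995: 21 days at 0.6% → €1561000 × 0.6% × 21/365 = €538.8658
22 Jan – 31 Dec 1995: 344 days at 1.9% → €1561000 × 1.9% × 344/365 = €27952.5918
Total = €28491.4575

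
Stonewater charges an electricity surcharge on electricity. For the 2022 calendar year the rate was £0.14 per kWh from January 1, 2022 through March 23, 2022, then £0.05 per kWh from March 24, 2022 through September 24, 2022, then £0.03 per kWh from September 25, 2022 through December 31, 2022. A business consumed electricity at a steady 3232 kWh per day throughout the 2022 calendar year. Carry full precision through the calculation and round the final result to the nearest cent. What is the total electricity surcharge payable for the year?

January 1 – March 23, 2022: 82 days × 3232 kWh/day = 265,024 kWh at £0.14/kWh → £37103.36
March 24 – September 24, 2022: 185 days × 3232 kWh/day = 597,920 kWh at £0.05/kWh → £29896.00
September 25 – December 31, 2022: 98 days × 3232 kWh/day = 316,736 kWh at £0.03/kWh → £9502.08

£76501.44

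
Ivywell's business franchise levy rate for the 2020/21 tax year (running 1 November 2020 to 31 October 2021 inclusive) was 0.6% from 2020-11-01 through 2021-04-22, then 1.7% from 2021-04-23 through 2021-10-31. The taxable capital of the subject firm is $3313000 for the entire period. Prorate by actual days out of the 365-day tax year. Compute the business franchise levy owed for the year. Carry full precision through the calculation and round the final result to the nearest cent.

2020-11-01 to 2021-04-22: 173 days at 0.6% → $3313000 × 0.6% × 173/365 = $9421.6274
2021-04-23 to 2021-10-31: 192 days at 1.7% → $3313000 × 1.7% × 192/365 = $29626.3890
Total = $39048.0164

$39048.02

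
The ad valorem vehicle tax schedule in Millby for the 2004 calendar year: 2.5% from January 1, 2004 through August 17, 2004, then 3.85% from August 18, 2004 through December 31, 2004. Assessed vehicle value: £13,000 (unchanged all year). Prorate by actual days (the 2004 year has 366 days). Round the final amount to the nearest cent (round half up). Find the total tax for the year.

January 1 – August 17, 2004: 230 days at 2.5% → £13,000 × 2.5% × 230/366 = £204.2350
August 18 – December 31, 2004: 136 days at 3.85% → £13,000 × 3.85% × 136/366 = £185.9781
Total = £390.2131

£390.21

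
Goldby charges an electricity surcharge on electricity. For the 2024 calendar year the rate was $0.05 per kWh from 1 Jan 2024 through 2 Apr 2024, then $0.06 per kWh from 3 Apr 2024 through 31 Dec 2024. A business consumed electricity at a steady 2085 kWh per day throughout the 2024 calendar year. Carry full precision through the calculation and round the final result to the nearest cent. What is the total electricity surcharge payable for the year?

$43,847.55

1 Jan – 2 Apr 2024: 93 days × 2085 kWh/day = 193,905 kWh at $0.05/kWh → $9,695.25
3 Apr – 31 Dec 2024: 273 days × 2085 kWh/day = 569,205 kWh at $0.06/kWh → $34,152.30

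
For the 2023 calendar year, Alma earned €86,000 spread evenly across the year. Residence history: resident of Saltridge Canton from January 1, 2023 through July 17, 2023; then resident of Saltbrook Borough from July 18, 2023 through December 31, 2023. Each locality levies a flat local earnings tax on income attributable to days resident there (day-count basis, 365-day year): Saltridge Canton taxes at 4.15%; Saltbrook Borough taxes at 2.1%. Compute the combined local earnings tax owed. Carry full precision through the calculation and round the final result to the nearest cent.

Saltridge Canton, January 1 – July 17, 2023: 198 days → €86,000 × 4.15% × 198/365 = €1,936.0603
Saltbrook Borough, July 18 – December 31, 2023: 167 days → €86,000 × 2.1% × 167/365 = €826.3068
Total = €2,762.3671

€2,762.37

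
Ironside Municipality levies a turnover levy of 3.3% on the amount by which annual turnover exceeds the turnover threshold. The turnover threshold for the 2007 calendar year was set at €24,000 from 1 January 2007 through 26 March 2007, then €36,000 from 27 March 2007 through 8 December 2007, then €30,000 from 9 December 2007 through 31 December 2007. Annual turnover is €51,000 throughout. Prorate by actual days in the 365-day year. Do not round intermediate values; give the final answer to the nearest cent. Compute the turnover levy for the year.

1 January – 26 March 2007: 85 days, exemption €24,000 → (€51,000 − €24,000) × 3.3% × 85/365 = €207.4932
27 March – 8 December 2007: 257 days, exemption €36,000 → (€51,000 − €36,000) × 3.3% × 257/365 = €348.5342
9 December – 31 December 2007: 23 days, exemption €30,000 → (€51,000 − €30,000) × 3.3% × 23/365 = €43.6685
Total = €599.6959

€599.70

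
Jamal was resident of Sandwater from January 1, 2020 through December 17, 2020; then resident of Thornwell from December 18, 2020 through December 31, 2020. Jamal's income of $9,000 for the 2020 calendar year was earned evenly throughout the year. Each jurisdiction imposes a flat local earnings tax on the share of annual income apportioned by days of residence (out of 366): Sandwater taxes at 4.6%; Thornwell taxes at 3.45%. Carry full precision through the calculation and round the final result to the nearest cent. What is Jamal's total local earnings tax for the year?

Sandwater, January 1 – December 17, 2020: 352 days → $9,000 × 4.6% × 352/366 = $398.1639
Thornwell, December 18 – December 31, 2020: 14 days → $9,000 × 3.45% × 14/366 = $11.8770
Total = $410.0410

$410.04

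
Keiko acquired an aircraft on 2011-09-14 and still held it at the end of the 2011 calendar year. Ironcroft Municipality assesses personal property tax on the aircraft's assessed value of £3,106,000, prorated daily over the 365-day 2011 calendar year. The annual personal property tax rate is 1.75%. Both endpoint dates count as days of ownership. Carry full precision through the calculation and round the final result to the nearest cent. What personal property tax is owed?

Days held (2011-09-14 to 2011-12-31): 109 out of 365
Tax = £3,106,000 × 1.75% × 109/365 = £16,232.0411

£16,232.04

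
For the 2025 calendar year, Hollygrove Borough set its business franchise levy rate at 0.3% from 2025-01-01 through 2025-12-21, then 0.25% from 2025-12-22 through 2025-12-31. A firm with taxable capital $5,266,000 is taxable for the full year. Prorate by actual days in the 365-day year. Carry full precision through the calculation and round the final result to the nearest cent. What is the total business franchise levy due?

$15,725.86

2025-01-01 to 2025-12-21: 355 days at 0.3% → $5,266,000 × 0.3% × 355/365 = $15,365.1781
2025-12-22 to 2025-12-31: 10 days at 0.25% → $5,266,000 × 0.25% × 10/365 = $360.6849
Total = $15,725.8630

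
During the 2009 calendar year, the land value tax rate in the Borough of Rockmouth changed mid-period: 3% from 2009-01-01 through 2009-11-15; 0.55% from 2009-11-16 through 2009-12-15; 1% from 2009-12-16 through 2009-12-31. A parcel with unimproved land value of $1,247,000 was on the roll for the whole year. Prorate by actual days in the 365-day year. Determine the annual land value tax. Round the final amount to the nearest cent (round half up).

$33,805.66

2009-01-01 to 2009-11-15: 319 days at 3% → $1,247,000 × 3% × 319/365 = $32,695.3151
2009-11-16 to 2009-12-15: 30 days at 0.55% → $1,247,000 × 0.55% × 30/365 = $563.7123
2009-12-16 to 2009-12-31: 16 days at 1% → $1,247,000 × 1% × 16/365 = $546.6301
Total = $33,805.6575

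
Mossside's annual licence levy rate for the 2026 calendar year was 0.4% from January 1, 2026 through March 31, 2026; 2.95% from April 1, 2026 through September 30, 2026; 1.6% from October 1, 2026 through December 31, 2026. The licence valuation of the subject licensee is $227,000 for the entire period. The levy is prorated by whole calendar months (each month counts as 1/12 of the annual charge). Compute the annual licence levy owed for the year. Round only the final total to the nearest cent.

$4,483.25

January 1 – March 31, 2026: 3 months at 0.4% → $227,000 × 0.4% × 3/12 = $227.0000
April 1 – September 30, 2026: 6 months at 2.95% → $227,000 × 2.95% × 6/12 = $3,348.2500
October 1 – December 31, 2026: 3 months at 1.6% → $227,000 × 1.6% × 3/12 = $908.0000
Total = $4,483.2500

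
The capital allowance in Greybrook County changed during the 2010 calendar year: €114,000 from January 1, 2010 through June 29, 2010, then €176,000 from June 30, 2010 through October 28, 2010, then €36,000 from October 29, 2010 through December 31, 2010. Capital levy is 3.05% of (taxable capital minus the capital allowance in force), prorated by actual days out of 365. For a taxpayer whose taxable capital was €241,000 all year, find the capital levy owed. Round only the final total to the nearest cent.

€3,663.76

January 1 – June 29, 2010: 180 days, exemption €114,000 → (€241,000 − €114,000) × 3.05% × 180/365 = €1,910.2192
June 30 – October 28, 2010: 121 days, exemption €176,000 → (€241,000 − €176,000) × 3.05% × 121/365 = €657.2123
October 29 – December 31, 2010: 64 days, exemption €36,000 → (€241,000 − €36,000) × 3.05% × 64/365 = €1,096.3288
Total = €3,663.7603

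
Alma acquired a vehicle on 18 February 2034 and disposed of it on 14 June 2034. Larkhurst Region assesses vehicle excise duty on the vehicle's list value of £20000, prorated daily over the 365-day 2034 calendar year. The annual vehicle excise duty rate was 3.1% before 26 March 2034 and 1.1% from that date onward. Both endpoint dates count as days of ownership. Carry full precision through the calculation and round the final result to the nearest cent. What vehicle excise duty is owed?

18 February – 25 March 2034: 36 days at 3.1% → £20000 × 3.1% × 36/365 = £61.1507
26 March – 14 June 2034: 81 days at 1.1% → £20000 × 1.1% × 81/365 = £48.8219
Total = £109.9726

£109.97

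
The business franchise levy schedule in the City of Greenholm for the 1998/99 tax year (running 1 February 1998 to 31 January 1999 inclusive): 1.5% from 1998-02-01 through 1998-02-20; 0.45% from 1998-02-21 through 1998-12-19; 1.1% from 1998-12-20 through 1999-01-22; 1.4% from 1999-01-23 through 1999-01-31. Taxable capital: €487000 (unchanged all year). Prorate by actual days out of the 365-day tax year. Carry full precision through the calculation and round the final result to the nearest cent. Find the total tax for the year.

€2880.64

1998-02-01 to 1998-02-20: 20 days at 1.5% → €487000 × 1.5% × 20/365 = €400.2740
1998-02-21 to 1998-12-19: 302 days at 0.45% → €487000 × 0.45% × 302/365 = €1813.2411
1998-12-20 to 1999-01-22: 34 days at 1.1% → €487000 × 1.1% × 34/365 = €499.0082
1999-01-23 to 1999-01-31: 9 days at 1.4% → €487000 × 1.4% × 9/365 = €168.1151
Total = €2880.6384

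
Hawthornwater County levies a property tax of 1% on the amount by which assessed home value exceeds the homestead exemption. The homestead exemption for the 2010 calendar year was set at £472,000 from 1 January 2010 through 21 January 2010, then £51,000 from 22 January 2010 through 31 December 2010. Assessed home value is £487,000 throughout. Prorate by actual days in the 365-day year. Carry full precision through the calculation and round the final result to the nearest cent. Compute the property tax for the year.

1 January – 21 January 2010: 21 days, exemption £472,000 → (£487,000 − £472,000) × 1% × 21/365 = £8.6301
22 January – 31 December 2010: 344 days, exemption £51,000 → (£487,000 − £51,000) × 1% × 344/365 = £4,109.1507
Total = £4,117.7808

£4,117.78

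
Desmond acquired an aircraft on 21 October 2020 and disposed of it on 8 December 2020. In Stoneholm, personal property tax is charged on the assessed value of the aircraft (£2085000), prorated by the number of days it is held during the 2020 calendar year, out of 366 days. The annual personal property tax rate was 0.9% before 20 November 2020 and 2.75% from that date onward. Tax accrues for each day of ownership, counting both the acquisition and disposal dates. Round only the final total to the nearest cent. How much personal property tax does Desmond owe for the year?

£4514.65

21 October – 19 November 2020: 30 days at 0.9% → £2085000 × 0.9% × 30/366 = £1538.1148
20 November – 8 December 2020: 19 days at 2.75% → £2085000 × 2.75% × 19/366 = £2976.5369
Total = £4514.6516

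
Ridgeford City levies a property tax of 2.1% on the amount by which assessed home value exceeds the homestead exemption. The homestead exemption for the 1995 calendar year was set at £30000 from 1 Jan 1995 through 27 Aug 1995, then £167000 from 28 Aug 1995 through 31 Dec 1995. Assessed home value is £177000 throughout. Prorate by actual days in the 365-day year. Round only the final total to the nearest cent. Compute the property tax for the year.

£2093.84

1 Jan – 27 Aug 1995: 239 days, exemption £30000 → (£177000 − £30000) × 2.1% × 239/365 = £2021.3507
28 Aug – 31 Dec 1995: 126 days, exemption £167000 → (£177000 − £167000) × 2.1% × 126/365 = £72.4932
Total = £2093.8438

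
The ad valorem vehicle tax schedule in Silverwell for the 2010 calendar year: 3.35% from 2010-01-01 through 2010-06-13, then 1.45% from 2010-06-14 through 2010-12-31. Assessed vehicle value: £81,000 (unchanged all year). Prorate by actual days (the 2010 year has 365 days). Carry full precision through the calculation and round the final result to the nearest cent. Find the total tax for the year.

2010-01-01 to 2010-06-13: 164 days at 3.35% → £81,000 × 3.35% × 164/365 = £1,219.2164
2010-06-14 to 2010-12-31: 201 days at 1.45% → £81,000 × 1.45% × 201/365 = £646.7795
Total = £1,865.9959

£1,866.00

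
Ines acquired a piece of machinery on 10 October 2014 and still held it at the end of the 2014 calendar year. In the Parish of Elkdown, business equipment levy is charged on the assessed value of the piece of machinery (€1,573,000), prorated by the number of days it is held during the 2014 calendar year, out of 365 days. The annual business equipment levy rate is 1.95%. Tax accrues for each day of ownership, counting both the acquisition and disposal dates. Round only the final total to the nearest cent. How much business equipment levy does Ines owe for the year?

€6,975.07

Days held (10 October – 31 December 2014): 83 out of 365
Tax = €1,573,000 × 1.95% × 83/365 = €6,975.0699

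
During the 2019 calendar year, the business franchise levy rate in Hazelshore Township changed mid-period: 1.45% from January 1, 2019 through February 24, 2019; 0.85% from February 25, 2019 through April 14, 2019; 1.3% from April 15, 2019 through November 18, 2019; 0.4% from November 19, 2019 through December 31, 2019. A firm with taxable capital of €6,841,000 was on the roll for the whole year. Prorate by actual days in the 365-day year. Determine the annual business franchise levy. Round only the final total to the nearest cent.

€79,093.21

January 1 – February 24, 2019: 55 days at 1.45% → €6,841,000 × 1.45% × 55/365 = €14,947.1164
February 25 – April 14, 2019: 49 days at 0.85% → €6,841,000 × 0.85% × 49/365 = €7,806.2370
April 15 – November 18, 2019: 218 days at 1.3% → €6,841,000 × 1.3% × 218/365 = €53,116.1479
November 19 – December 31, 2019: 43 days at 0.4% → €6,841,000 × 0.4% × 43/365 = €3,223.7041
Total = €79,093.2055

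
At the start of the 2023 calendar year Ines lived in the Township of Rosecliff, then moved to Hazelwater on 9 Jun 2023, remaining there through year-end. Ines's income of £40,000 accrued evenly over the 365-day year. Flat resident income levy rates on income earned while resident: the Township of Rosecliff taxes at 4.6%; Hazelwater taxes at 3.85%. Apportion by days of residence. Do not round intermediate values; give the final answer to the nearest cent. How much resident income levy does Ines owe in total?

The Township of Rosecliff, 1 Jan – 8 Jun 2023: 159 days → £40,000 × 4.6% × 159/365 = £801.5342
Hazelwater, 9 Jun – 31 Dec 2023: 206 days → £40,000 × 3.85% × 206/365 = £869.1507
Total = £1,670.6849

£1,670.68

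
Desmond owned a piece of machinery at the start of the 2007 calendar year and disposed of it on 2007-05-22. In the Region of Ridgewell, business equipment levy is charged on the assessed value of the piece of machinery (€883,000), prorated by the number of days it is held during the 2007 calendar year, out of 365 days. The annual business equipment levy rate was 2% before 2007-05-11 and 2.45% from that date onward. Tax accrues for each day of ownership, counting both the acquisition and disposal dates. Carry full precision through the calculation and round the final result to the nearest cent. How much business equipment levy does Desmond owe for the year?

€7,001.10

2007-01-01 to 2007-05-10: 130 days at 2% → €883,000 × 2% × 130/365 = €6,289.8630
2007-05-11 to 2007-05-22: 12 days at 2.45% → €883,000 × 2.45% × 12/365 = €711.2384
Total = €7,001.1014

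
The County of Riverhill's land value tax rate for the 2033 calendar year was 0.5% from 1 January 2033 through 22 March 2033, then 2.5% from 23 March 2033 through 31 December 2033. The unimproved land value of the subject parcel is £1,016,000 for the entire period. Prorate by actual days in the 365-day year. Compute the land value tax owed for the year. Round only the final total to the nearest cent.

1 January – 22 March 2033: 81 days at 0.5% → £1,016,000 × 0.5% × 81/365 = £1,127.3425
23 March – 31 December 2033: 284 days at 2.5% → £1,016,000 × 2.5% × 284/365 = £19,763.2877
Total = £20,890.6301

£20,890.63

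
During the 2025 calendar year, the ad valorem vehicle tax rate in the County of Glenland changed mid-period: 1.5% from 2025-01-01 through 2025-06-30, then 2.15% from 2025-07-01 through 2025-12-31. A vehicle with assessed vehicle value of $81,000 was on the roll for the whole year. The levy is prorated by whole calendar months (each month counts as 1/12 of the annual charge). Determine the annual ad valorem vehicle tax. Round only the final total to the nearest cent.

2025-01-01 to 2025-06-30: 6 months at 1.5% → $81,000 × 1.5% × 6/12 = $607.5000
2025-07-01 to 2025-12-31: 6 months at 2.15% → $81,000 × 2.15% × 6/12 = $870.7500
Total = $1,478.2500

$1,478.25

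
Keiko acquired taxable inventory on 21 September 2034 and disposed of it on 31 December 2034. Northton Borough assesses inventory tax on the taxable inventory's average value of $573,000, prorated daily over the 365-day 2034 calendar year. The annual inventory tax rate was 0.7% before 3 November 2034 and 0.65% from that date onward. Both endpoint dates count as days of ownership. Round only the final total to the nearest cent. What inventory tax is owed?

$1,074.57

21 September – 2 November 2034: 43 days at 0.7% → $573,000 × 0.7% × 43/365 = $472.5288
3 November – 31 December 2034: 59 days at 0.65% → $573,000 × 0.65% × 59/365 = $602.0425
Total = $1,074.5712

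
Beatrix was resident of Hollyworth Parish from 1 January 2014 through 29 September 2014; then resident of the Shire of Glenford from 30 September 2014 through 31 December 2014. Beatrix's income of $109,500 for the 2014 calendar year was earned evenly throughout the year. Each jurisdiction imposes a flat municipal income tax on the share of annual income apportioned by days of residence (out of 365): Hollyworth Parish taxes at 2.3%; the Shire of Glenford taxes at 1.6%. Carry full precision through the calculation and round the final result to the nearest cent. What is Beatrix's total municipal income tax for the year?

$2,323.20

Hollyworth Parish, 1 January – 29 September 2014: 272 days → $109,500 × 2.3% × 272/365 = $1,876.8000
The Shire of Glenford, 30 September – 31 December 2014: 93 days → $109,500 × 1.6% × 93/365 = $446.4000
Total = $2,323.2000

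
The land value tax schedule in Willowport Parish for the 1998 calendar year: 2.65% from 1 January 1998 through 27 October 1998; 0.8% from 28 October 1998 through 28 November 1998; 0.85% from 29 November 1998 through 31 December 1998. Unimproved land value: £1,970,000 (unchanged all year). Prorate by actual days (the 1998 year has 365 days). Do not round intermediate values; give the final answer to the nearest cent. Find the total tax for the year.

£45,803.85

1 January – 27 October 1998: 300 days at 2.65% → £1,970,000 × 2.65% × 300/365 = £42,908.2192
28 October – 28 November 1998: 32 days at 0.8% → £1,970,000 × 0.8% × 32/365 = £1,381.6986
29 November – 31 December 1998: 33 days at 0.85% → £1,970,000 × 0.85% × 33/365 = £1,513.9315
Total = £45,803.8493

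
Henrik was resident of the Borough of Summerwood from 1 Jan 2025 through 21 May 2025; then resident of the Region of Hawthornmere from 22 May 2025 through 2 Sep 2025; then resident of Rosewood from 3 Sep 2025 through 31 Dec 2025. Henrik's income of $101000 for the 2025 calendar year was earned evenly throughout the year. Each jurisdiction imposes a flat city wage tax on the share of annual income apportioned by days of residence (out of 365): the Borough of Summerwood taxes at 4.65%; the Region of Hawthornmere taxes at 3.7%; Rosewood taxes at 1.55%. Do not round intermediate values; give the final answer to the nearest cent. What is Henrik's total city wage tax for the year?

The Borough of Summerwood, 1 Jan – 21 May 2025: 141 days → $101000 × 4.65% × 141/365 = $1814.2644
The Region of Hawthornmere, 22 May – 2 Sep 2025: 104 days → $101000 × 3.7% × 104/365 = $1064.7890
Rosewood, 3 Sep – 31 Dec 2025: 120 days → $101000 × 1.55% × 120/365 = $514.6849
Total = $3393.7384

$3393.74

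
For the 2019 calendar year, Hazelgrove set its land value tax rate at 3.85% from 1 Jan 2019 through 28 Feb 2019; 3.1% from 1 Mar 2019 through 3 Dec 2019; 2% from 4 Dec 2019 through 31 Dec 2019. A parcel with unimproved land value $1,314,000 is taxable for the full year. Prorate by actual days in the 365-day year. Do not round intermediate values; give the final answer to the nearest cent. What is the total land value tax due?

1 Jan – 28 Feb 2019: 59 days at 3.85% → $1,314,000 × 3.85% × 59/365 = $8,177.4000
1 Mar – 3 Dec 2019: 278 days at 3.1% → $1,314,000 × 3.1% × 278/365 = $31,024.8000
4 Dec – 31 Dec 2019: 28 days at 2% → $1,314,000 × 2% × 28/365 = $2,016.0000
Total = $41,218.2000

$41,218.20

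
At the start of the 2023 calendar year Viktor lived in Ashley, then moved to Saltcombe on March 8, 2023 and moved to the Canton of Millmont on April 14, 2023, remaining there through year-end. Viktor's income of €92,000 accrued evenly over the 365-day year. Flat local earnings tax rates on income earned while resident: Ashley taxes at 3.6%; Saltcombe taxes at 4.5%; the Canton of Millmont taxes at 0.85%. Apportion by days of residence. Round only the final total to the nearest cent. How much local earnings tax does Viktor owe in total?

Ashley, January 1 – March 7, 2023: 66 days → €92,000 × 3.6% × 66/365 = €598.8822
Saltcombe, March 8 – April 13, 2023: 37 days → €92,000 × 4.5% × 37/365 = €419.6712
The Canton of Millmont, April 14 – December 31, 2023: 262 days → €92,000 × 0.85% × 262/365 = €561.3260
Total = €1,579.8795

€1,579.88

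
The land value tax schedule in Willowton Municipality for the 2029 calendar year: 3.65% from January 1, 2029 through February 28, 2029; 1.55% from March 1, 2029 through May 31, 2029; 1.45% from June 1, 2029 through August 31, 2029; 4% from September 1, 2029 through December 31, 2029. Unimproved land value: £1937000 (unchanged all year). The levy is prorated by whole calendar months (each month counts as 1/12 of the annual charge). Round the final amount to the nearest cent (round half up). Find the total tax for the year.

January 1 – February 28, 2029: 2 months at 3.65% → £1937000 × 3.65% × 2/12 = £11783.4167
March 1 – May 31, 2029: 3 months at 1.55% → £1937000 × 1.55% × 3/12 = £7505.8750
June 1 – August 31, 2029: 3 months at 1.45% → £1937000 × 1.45% × 3/12 = £7021.6250
September 1 – December 31, 2029: 4 months at 4% → £1937000 × 4% × 4/12 = £25826.6667
Total = £52137.5833

£52137.58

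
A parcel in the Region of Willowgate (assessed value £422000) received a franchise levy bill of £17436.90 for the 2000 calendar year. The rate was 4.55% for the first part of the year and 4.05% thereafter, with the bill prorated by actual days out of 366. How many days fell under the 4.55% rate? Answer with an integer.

60 days

Let d = days at the first rate; then 366 − d days at the second rate.
£422000 × [4.55%·d + 4.05%·(366−d)] / 366 = £17436.90
Solving gives d = 60, so the new rate took effect on March 1, 2000.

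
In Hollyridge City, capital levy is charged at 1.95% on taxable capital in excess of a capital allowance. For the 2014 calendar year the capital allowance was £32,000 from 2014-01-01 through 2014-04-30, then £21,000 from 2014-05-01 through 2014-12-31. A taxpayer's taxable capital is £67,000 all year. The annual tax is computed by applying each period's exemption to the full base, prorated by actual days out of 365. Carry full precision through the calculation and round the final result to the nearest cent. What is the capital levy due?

£826.48

2014-01-01 to 2014-04-30: 120 days, exemption £32,000 → (£67,000 − £32,000) × 1.95% × 120/365 = £224.3836
2014-05-01 to 2014-12-31: 245 days, exemption £21,000 → (£67,000 − £21,000) × 1.95% × 245/365 = £602.0959
Total = £826.4795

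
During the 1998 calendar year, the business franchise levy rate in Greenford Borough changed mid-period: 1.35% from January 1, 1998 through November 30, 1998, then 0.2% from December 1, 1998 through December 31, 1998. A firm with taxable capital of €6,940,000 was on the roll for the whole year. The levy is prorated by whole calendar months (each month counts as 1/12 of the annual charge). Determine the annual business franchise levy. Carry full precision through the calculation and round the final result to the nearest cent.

January 1 – November 30, 1998: 11 months at 1.35% → €6,940,000 × 1.35% × 11/12 = €85,882.5000
December 1 – December 31, 1998: 1 month at 0.2% → €6,940,000 × 0.2% × 1/12 = €1,156.6667
Total = €87,039.1667

€87,039.17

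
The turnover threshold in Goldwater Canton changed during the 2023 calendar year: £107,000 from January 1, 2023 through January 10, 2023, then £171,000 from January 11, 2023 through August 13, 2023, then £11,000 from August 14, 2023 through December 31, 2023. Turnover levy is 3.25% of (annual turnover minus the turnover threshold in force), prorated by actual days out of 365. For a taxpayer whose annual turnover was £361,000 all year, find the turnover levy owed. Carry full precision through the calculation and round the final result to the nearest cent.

£8,226.51

January 1 – January 10, 2023: 10 days, exemption £107,000 → (£361,000 − £107,000) × 3.25% × 10/365 = £226.1644
January 11 – August 13, 2023: 215 days, exemption £171,000 → (£361,000 − £171,000) × 3.25% × 215/365 = £3,637.3288
August 14 – December 31, 2023: 140 days, exemption £11,000 → (£361,000 − £11,000) × 3.25% × 140/365 = £4,363.0137
Total = £8,226.5068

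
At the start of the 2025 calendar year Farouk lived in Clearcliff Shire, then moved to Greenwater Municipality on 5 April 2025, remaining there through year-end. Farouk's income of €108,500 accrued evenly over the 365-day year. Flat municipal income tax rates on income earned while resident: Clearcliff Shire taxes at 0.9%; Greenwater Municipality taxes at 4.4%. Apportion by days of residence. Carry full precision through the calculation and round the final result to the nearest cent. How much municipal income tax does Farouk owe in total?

Clearcliff Shire, 1 January – 4 April 2025: 94 days → €108,500 × 0.9% × 94/365 = €251.4822
Greenwater Municipality, 5 April – 31 December 2025: 271 days → €108,500 × 4.4% × 271/365 = €3,544.5315
Total = €3,796.0137

€3,796.01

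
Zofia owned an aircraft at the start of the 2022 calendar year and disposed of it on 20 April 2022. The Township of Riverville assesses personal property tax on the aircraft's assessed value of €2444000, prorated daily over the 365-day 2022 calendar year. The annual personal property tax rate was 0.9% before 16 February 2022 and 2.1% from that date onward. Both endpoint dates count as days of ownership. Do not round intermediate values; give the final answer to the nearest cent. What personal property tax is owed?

€11771.38

1 January – 15 February 2022: 46 days at 0.9% → €2444000 × 0.9% × 46/365 = €2772.0986
16 February – 20 April 2022: 64 days at 2.1% → €2444000 × 2.1% × 64/365 = €8999.2767
Total = €11771.3753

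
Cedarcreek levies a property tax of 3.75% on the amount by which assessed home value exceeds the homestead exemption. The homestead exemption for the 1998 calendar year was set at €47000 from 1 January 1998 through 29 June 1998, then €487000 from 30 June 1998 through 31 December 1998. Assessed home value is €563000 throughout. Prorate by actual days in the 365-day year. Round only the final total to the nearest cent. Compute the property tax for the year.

€10986.99

1 January – 29 June 1998: 180 days, exemption €47000 → (€563000 − €47000) × 3.75% × 180/365 = €9542.4658
30 June – 31 December 1998: 185 days, exemption €487000 → (€563000 − €487000) × 3.75% × 185/365 = €1444.5205
Total = €10986.9863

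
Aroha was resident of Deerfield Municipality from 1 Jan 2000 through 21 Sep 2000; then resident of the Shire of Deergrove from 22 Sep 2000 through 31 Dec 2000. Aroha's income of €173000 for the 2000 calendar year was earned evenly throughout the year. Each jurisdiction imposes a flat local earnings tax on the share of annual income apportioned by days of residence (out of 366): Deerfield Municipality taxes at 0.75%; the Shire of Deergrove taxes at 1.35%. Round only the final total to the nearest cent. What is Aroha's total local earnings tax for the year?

Deerfield Municipality, 1 Jan – 21 Sep 2000: 265 days → €173000 × 0.75% × 265/366 = €939.4467
The Shire of Deergrove, 22 Sep – 31 Dec 2000: 101 days → €173000 × 1.35% × 101/366 = €644.4959
Total = €1583.9426

€1583.94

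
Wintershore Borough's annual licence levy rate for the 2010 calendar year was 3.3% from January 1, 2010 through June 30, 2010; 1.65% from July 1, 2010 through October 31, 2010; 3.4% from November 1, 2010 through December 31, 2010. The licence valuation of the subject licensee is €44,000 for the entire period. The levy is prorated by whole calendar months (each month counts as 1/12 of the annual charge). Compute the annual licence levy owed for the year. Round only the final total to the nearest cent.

January 1 – June 30, 2010: 6 months at 3.3% → €44,000 × 3.3% × 6/12 = €726.0000
July 1 – October 31, 2010: 4 months at 1.65% → €44,000 × 1.65% × 4/12 = €242.0000
November 1 – December 31, 2010: 2 months at 3.4% → €44,000 × 3.4% × 2/12 = €249.3333
Total = €1,217.3333

€1,217.33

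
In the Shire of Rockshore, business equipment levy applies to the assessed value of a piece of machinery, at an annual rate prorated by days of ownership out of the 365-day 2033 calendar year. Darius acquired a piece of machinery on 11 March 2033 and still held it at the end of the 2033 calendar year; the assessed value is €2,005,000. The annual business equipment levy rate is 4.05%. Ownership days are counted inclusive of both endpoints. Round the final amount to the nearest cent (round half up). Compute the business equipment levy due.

Days held (11 March – 31 December 2033): 296 out of 365
Tax = €2,005,000 × 4.05% × 296/365 = €65,851.8904

€65,851.89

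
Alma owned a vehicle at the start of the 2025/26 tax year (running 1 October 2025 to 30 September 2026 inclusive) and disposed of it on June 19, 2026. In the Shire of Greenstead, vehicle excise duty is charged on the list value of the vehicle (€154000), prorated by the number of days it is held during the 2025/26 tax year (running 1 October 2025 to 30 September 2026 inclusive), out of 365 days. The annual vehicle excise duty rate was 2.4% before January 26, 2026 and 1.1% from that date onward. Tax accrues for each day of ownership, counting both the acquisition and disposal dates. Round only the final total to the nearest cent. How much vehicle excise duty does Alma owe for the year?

€1857.70

October 1, 2025 – January 25, 2026: 117 days at 2.4% → €154000 × 2.4% × 117/365 = €1184.7452
January 26 – June 19, 2026: 145 days at 1.1% → €154000 × 1.1% × 145/365 = €672.9589
Total = €1857.7041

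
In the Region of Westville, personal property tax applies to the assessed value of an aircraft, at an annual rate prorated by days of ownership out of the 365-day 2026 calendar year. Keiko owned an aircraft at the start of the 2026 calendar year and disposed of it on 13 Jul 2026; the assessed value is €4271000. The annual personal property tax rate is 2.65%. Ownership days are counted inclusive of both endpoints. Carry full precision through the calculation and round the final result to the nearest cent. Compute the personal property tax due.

€60156.74

Days held (1 Jan – 13 Jul 2026): 194 out of 365
Tax = €4271000 × 2.65% × 194/365 = €60156.7425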